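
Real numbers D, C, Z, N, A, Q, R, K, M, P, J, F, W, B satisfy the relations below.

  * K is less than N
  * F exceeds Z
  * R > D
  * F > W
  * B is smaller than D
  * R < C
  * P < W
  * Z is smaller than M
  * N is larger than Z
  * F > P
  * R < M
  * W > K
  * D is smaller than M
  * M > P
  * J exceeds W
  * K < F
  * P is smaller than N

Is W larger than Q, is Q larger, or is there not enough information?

Following every chain through Q: nothing is chained to Q.
W is not reached, and no chain runs the other way from W to Q.
So the given relations leave the order of Q and W undetermined.

undetermined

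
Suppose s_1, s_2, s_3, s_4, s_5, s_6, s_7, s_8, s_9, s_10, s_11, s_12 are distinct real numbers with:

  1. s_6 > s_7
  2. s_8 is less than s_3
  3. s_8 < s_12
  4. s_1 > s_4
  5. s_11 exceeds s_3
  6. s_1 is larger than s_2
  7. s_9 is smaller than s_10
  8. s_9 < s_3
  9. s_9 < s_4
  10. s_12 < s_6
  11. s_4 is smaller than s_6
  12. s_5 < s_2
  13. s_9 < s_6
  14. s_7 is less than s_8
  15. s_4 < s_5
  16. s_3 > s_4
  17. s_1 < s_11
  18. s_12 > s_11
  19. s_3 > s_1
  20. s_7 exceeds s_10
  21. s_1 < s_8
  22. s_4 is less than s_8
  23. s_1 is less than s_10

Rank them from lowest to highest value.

s_9 < s_4 < s_5 < s_2 < s_1 < s_10 < s_7 < s_8 < s_3 < s_11 < s_12 < s_6

The consecutive links are each given: s_9 < s_4; s_4 < s_5; s_5 < s_2; s_2 < s_1; s_1 < s_10; s_10 < s_7; s_7 < s_8; s_8 < s_3; s_3 < s_11; s_11 < s_12; s_12 < s_6.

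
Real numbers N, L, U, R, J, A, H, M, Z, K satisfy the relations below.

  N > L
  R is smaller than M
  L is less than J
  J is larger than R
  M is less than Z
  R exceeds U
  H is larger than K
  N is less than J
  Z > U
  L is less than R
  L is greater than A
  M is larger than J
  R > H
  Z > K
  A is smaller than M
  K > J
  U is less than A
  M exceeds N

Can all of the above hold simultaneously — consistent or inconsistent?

Chaining the given relations yields J < K < H < R, so J < R. But one relation states R < J. These cannot both hold.

inconsistent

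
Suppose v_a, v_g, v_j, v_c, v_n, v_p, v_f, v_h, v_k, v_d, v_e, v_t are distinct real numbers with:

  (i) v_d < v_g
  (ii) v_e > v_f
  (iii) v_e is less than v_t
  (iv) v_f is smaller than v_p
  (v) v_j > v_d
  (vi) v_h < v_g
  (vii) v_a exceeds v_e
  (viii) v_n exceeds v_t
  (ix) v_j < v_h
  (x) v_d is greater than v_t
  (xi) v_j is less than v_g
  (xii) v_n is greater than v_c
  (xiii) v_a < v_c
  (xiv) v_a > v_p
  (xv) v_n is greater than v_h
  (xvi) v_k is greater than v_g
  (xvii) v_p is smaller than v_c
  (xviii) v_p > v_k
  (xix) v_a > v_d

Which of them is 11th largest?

The consecutive relations fix a unique order: v_f < v_e < v_t < v_d < v_j < v_h < v_g < v_k < v_p < v_a < v_c < v_n.
The 11th largest is v_e.

v_e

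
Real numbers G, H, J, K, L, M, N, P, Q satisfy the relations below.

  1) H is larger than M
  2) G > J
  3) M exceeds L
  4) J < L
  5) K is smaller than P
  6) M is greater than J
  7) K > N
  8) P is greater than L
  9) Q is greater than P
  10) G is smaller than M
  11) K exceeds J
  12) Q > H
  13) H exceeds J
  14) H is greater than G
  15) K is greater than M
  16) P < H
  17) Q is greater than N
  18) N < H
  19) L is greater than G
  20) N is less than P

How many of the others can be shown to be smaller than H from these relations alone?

The elements the relations force below H are J, N, G, L, M, K, P — no chain reaches any other.
That is 7.

7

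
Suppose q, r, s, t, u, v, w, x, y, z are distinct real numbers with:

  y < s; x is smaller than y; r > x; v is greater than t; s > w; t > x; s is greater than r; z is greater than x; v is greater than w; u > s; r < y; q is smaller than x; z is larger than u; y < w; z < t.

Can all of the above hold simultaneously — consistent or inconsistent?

consistent

The single ordering q < x < r < y < w < s < u < z < t < v satisfies every listed relation, so no contradiction arises.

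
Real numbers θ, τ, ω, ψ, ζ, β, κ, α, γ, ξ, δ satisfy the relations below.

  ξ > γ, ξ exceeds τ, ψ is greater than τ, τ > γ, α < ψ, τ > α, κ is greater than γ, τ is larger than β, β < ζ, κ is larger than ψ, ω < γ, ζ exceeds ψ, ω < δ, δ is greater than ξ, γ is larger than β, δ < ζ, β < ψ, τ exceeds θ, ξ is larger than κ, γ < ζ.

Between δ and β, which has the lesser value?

β < γ and γ < τ give β < τ.
Then τ < ψ extends the chain to ψ.
Then ψ < κ extends the chain to κ.
With κ < ξ: β < γ < τ < ψ < κ < ξ.
With ξ < δ: β < γ < τ < ψ < κ < ξ < δ.
So β < δ; β is the smaller of the two.

β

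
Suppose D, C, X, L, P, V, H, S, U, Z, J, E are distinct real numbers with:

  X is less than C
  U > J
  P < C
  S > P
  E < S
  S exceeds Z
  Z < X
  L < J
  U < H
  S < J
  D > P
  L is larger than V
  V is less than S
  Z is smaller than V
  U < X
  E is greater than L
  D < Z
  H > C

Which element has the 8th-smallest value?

Piecing the relations together gives one ordering: P < D < Z < V < L < E < S < J < U < X < C < H.
Counting 8 from the smallest end gives J.

J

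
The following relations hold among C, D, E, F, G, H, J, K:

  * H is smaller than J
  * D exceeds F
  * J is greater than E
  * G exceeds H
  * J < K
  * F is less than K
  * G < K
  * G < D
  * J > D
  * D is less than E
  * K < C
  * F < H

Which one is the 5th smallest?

E

Chaining the given pairs: F < H < G < D < E < J < K < C.
Counting 5 from the smallest end gives E.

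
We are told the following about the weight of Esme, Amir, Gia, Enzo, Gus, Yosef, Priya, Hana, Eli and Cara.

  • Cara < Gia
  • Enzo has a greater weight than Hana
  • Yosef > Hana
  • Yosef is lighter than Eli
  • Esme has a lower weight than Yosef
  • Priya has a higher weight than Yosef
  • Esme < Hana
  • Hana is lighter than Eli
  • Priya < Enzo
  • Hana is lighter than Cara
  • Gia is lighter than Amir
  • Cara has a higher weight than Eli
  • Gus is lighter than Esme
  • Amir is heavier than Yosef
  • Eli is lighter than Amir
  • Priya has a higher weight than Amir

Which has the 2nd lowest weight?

Piecing the relations together gives one ordering: Gus < Esme < Hana < Yosef < Eli < Cara < Gia < Amir < Priya < Enzo.
Counting 2 from the smallest end gives Esme.

Esme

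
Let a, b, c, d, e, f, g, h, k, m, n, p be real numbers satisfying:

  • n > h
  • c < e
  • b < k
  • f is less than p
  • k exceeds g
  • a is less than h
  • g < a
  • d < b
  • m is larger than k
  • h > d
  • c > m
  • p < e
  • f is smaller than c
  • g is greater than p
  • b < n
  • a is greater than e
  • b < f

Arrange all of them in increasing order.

d < b < f < p < g < k < m < c < e < a < h < n

Nothing is placed below d, so it is least; from there d < b; b < f; f < p; p < g; g < k; k < m; m < c; c < e; e < a; a < h; h < n, each given directly.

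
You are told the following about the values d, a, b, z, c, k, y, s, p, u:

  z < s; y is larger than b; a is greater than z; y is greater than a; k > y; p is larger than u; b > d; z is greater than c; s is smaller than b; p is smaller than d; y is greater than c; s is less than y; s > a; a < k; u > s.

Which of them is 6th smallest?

The consecutive relations fix a unique order: c < z < a < s < u < p < d < b < y < k.
The 6th smallest is p.

p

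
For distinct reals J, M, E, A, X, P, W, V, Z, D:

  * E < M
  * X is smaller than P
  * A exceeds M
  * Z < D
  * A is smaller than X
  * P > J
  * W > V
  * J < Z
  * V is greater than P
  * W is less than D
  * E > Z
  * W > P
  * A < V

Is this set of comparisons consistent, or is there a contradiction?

consistent

Every relation is compatible with J < Z < E < M < A < X < P < V < W < D; the set is consistent.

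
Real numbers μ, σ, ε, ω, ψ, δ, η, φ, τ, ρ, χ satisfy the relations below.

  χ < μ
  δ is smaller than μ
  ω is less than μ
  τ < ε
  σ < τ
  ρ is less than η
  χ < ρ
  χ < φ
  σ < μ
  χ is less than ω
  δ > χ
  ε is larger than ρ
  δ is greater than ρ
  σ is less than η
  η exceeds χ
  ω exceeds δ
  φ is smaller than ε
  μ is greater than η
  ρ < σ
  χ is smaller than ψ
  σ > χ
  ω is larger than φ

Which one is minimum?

χ

ρ is not least since χ < ρ; σ is not least since χ < σ; τ is not least since σ < τ; φ is not least since χ < φ; η is not least since χ < η; δ is not least since ρ < δ; ψ is not least since χ < ψ; ε is not least since φ < ε; ω is not least since φ < ω; μ is not least since η < μ.
Only χ has nothing below it, so χ is the minimum.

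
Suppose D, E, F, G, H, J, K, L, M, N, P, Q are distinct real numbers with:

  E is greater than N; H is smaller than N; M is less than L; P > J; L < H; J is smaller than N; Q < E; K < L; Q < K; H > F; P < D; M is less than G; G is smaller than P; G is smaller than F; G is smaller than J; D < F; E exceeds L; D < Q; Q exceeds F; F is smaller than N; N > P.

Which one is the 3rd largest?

H

The consecutive relations fix a unique order: M < G < J < P < D < F < Q < K < L < H < N < E.
The 3rd largest is H.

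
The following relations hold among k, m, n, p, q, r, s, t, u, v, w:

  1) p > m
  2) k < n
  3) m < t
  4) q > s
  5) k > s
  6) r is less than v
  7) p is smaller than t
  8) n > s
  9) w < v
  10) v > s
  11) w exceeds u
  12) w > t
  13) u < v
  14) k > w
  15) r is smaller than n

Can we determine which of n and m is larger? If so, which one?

m < p and p < t give m < t.
Then t < w extends the chain to w.
Then w < k extends the chain to k.
Then k < n extends the chain to n.
So n is larger.

n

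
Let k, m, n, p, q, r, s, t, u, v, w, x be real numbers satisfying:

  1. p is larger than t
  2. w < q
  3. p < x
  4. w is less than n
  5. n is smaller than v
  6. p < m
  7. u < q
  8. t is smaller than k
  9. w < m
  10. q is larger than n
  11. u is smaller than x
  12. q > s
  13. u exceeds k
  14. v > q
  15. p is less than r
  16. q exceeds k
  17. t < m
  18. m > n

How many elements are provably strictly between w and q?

The relations place w below q. An element lies strictly between them when it is forced above w and also forced below q.
Above w: {n, m, v}. Below q: {t, k, u, s, n}.
Intersection: {n} — 1.

1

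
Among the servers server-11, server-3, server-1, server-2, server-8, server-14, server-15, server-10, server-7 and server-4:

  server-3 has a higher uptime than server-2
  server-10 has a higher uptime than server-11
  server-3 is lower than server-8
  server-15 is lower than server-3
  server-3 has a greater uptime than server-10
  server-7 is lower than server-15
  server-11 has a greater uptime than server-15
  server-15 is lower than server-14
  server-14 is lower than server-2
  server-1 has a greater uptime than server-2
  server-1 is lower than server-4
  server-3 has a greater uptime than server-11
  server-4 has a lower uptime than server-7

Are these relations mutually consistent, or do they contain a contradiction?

inconsistent

Chaining the given relations yields server-14 < server-2 < server-1 < server-4 < server-7 < server-15, so server-14 < server-15. But one relation states server-15 < server-14. These cannot both hold.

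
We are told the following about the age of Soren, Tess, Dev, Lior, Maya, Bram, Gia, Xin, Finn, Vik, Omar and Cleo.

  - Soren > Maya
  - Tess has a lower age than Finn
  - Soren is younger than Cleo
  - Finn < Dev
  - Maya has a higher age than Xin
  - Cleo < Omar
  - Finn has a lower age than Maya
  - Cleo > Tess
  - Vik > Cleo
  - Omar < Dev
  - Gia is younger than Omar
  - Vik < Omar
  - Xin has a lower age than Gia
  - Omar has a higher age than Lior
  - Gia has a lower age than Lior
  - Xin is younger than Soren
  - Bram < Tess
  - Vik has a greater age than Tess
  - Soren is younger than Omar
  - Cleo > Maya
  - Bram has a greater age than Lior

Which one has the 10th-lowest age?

Vik

Piecing the relations together gives one ordering: Xin < Gia < Lior < Bram < Tess < Finn < Maya < Soren < Cleo < Vik < Omar < Dev.
Counting 10 from the smallest end gives Vik.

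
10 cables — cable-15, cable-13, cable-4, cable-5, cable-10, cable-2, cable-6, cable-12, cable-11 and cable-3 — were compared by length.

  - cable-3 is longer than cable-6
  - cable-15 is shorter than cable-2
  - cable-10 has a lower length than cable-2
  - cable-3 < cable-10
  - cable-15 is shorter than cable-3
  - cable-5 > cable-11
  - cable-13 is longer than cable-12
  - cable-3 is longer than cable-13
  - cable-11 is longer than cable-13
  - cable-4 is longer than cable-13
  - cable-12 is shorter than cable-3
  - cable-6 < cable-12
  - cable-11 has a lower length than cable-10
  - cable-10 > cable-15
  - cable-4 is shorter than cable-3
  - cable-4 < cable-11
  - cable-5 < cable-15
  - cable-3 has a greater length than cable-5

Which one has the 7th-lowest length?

Chaining the given pairs: cable-6 < cable-12 < cable-13 < cable-4 < cable-11 < cable-5 < cable-15 < cable-3 < cable-10 < cable-2.
Counting 7 from the smallest end gives cable-15.

cable-15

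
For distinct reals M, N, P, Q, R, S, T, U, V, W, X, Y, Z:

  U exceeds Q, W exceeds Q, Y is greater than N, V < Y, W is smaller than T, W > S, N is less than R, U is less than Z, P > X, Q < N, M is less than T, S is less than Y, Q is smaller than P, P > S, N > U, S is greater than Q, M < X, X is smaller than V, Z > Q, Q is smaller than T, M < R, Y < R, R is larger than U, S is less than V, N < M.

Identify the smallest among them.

Q

Chaining upward from Q: directly above it, U, N, S, P, W, T, Z; then M, V, Y, R; then X.
That covers every other element, and nothing is given below Q, so Q is the smallest.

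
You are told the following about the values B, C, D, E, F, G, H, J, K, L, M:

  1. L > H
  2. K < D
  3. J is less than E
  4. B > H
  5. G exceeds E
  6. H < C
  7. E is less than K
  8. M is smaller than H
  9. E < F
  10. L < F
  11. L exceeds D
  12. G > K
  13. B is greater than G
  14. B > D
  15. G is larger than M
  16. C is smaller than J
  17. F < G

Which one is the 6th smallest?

K

Chaining the given pairs: M < H < C < J < E < K < D < L < F < G < B.
Counting 6 from the smallest end gives K.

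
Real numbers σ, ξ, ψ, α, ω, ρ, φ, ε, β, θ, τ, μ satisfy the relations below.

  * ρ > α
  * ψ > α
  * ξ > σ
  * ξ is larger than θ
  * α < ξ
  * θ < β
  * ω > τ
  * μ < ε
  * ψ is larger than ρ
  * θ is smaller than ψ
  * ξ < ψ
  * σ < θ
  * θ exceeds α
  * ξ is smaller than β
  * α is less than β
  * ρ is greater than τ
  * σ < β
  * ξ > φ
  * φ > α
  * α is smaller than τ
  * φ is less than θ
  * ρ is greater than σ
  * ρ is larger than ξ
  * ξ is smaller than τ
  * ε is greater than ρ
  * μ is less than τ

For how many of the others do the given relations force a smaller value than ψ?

From ψ the given relations immediately reach α, θ, ξ, ρ.
From those, σ, φ, τ — 7 in total.
From those, μ — 8 in total.
Nothing else is reachable below ψ; 8 in all.

8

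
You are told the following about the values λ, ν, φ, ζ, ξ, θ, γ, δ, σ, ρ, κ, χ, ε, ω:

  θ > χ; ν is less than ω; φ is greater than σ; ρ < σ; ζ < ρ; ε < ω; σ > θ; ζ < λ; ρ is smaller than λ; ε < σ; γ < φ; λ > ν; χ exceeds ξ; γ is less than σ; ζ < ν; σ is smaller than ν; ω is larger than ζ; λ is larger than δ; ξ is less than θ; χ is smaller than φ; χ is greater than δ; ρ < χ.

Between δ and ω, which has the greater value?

Link the given pairs in sequence: δ < χ; χ < θ; θ < σ; σ < ν; ν < ω.
Together: δ < χ < θ < σ < ν < ω.
So δ < ω; ω is the larger of the two.

ω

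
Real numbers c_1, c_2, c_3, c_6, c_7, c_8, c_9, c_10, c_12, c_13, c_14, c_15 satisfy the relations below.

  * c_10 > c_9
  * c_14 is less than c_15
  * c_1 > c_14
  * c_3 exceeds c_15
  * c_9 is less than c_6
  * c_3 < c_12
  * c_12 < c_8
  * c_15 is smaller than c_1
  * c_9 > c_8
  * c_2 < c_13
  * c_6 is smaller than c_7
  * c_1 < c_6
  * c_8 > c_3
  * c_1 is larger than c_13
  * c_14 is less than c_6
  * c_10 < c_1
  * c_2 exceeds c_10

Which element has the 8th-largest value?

c_8

Chaining the given pairs: c_14 < c_15 < c_3 < c_12 < c_8 < c_9 < c_10 < c_2 < c_13 < c_1 < c_6 < c_7.
Counting 8 from the largest end gives c_8.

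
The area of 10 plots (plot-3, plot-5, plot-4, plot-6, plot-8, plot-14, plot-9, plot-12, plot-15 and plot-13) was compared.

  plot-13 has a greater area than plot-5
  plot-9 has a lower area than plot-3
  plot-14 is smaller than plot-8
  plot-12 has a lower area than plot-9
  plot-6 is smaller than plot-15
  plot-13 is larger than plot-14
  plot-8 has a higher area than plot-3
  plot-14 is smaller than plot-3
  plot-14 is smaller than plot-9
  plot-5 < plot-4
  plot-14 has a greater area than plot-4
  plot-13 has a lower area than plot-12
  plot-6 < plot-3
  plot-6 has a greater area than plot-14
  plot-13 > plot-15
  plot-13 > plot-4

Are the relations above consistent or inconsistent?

consistent

Every relation is compatible with plot-5 < plot-4 < plot-14 < plot-6 < plot-15 < plot-13 < plot-12 < plot-9 < plot-3 < plot-8; the set is consistent.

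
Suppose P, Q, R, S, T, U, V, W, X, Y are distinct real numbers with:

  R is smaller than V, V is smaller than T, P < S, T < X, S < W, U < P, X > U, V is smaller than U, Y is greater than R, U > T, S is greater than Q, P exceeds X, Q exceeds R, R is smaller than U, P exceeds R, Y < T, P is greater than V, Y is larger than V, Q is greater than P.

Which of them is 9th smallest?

S

Chaining the given pairs: R < V < Y < T < U < X < P < Q < S < W.
The 9th smallest is S.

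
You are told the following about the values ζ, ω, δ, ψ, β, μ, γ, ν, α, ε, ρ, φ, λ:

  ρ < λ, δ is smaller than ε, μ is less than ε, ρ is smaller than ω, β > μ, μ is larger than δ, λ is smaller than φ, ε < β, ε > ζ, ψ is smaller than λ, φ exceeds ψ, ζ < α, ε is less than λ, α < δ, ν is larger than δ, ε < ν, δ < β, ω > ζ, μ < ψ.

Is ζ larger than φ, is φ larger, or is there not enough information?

φ

ζ < α and α < δ give ζ < δ.
With δ < μ: ζ < α < δ < μ.
With μ < ψ: ζ < α < δ < μ < ψ.
With ψ < λ: ζ < α < δ < μ < ψ < λ.
Then λ < φ extends the chain to φ.
So φ is larger.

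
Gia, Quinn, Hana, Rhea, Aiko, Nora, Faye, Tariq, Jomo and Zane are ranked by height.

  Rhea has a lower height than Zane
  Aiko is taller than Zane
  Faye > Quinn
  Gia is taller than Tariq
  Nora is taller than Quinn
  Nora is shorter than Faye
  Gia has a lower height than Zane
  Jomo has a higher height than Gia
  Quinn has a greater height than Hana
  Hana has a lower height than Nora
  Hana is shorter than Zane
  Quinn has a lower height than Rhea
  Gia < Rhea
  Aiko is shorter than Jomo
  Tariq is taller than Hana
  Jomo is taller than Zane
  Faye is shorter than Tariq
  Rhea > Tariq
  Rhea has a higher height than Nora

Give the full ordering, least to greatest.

Hana < Quinn < Nora < Faye < Tariq < Gia < Rhea < Zane < Aiko < Jomo

Nothing is placed below Hana, so it is least; from there Hana < Quinn; Quinn < Nora; Nora < Faye; Faye < Tariq; Tariq < Gia; Gia < Rhea; Rhea < Zane; Zane < Aiko; Aiko < Jomo, each given directly.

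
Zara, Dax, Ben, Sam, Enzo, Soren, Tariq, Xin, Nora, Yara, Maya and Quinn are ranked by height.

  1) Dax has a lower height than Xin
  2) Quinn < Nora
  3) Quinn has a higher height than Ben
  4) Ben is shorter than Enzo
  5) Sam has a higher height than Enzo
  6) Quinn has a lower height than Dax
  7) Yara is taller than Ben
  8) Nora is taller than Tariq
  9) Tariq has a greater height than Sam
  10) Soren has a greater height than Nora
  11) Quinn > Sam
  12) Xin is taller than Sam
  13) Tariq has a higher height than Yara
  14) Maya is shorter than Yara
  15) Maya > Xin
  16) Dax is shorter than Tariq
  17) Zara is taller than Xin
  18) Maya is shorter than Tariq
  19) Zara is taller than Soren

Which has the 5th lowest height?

Chaining the given pairs: Ben < Enzo < Sam < Quinn < Dax < Xin < Maya < Yara < Tariq < Nora < Soren < Zara.
The 5th smallest is Dax.

Dax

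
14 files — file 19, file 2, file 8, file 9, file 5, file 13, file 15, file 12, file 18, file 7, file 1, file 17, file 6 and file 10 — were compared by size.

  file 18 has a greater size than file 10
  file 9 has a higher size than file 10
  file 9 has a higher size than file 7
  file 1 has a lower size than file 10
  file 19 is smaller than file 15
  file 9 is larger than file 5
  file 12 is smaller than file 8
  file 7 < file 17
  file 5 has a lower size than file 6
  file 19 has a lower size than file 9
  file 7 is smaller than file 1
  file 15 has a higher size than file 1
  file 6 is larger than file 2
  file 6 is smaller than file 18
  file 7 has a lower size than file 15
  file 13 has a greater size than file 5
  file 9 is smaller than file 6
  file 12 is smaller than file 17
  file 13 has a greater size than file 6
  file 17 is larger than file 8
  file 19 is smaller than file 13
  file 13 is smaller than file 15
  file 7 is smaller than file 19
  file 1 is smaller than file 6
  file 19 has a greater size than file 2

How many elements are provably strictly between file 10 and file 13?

Chaining upward from file 10 reaches: file 9, file 6, file 18, file 15.
Chaining downward from file 13 reaches: file 2, file 7, file 1, file 5, file 19, file 9, file 6.
Strictly between file 10 and file 13 are those in both lists: file 9, file 6 — 2 elements.

2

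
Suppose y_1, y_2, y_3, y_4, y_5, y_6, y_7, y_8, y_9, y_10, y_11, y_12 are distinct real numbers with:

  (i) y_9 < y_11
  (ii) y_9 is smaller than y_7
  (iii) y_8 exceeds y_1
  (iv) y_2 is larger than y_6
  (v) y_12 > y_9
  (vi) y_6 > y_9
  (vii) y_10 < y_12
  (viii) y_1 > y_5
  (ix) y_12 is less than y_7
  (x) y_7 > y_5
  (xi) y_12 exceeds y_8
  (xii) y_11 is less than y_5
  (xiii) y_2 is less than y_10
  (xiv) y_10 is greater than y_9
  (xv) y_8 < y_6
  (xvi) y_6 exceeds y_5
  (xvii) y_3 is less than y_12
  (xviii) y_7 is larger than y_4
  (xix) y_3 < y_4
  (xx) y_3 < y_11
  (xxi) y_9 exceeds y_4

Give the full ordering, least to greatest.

y_3 < y_4 < y_9 < y_11 < y_5 < y_1 < y_8 < y_6 < y_2 < y_10 < y_12 < y_7

Nothing is placed below y_3, so it is least; from there y_3 < y_4; y_4 < y_9; y_9 < y_11; y_11 < y_5; y_5 < y_1; y_1 < y_8; y_8 < y_6; y_6 < y_2; y_2 < y_10; y_10 < y_12; y_12 < y_7, each given directly.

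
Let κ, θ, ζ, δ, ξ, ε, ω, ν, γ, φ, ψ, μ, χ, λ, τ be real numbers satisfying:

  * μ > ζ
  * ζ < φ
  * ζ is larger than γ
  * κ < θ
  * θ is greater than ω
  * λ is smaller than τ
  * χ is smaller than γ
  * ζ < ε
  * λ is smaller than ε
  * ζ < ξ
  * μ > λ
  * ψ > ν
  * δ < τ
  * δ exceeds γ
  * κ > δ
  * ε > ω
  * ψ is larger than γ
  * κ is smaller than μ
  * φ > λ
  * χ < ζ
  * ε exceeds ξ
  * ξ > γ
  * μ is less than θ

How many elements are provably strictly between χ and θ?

5

Chaining upward from χ reaches: γ, ψ, ζ, δ, κ, τ, φ, ξ, μ, ε.
Chaining downward from θ reaches: γ, ω, ζ, δ, λ, κ, μ.
Strictly between χ and θ are those in both lists: γ, ζ, δ, κ, μ — 5 elements.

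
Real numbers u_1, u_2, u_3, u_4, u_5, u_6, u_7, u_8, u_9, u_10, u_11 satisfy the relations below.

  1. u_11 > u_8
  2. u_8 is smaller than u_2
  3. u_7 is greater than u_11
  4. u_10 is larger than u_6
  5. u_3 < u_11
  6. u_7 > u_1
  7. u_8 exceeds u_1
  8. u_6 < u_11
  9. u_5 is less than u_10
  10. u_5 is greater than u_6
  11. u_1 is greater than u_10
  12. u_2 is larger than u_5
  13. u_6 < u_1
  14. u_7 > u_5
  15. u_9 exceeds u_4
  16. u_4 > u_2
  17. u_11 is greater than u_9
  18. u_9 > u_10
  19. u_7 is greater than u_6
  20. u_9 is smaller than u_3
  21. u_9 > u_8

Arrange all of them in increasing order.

u_6 < u_5 < u_10 < u_1 < u_8 < u_2 < u_4 < u_9 < u_3 < u_11 < u_7

The consecutive links are each given: u_6 < u_5; u_5 < u_10; u_10 < u_1; u_1 < u_8; u_8 < u_2; u_2 < u_4; u_4 < u_9; u_9 < u_3; u_3 < u_11; u_11 < u_7.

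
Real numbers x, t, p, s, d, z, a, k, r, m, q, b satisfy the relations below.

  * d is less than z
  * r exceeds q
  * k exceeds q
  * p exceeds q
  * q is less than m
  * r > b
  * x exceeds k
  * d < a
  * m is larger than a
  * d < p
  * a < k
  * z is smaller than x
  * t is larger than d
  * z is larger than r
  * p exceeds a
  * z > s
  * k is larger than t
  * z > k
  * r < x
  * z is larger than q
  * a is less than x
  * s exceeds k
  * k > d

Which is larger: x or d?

Link the given pairs in sequence: d < t; t < k; k < s; s < z; z < x.
Together: d < t < k < s < z < x.
So d < x; x is the larger of the two.

x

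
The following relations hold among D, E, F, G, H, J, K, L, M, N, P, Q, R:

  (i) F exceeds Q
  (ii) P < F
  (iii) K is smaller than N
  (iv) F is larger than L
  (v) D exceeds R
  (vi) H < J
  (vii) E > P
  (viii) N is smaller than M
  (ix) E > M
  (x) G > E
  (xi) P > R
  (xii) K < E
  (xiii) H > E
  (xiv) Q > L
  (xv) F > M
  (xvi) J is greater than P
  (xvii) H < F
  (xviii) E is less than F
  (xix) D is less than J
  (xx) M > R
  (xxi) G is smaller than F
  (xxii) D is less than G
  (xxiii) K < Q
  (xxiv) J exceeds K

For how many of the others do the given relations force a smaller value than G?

Directly below G: E, D.
One step further: R, K, P, M (6 so far).
One step further: N (7 so far).
Nothing else is reachable below G; 7 in all.

7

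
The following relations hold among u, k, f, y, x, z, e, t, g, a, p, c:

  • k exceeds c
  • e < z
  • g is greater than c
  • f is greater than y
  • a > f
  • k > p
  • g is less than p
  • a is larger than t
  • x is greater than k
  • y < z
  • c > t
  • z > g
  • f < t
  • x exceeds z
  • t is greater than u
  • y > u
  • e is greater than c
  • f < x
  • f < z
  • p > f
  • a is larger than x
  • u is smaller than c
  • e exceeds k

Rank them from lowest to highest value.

Nothing is placed below u, so it is least; from there u < y; y < f; f < t; t < c; c < g; g < p; p < k; k < e; e < z; z < x; x < a, each given directly.

u < y < f < t < c < g < p < k < e < z < x < a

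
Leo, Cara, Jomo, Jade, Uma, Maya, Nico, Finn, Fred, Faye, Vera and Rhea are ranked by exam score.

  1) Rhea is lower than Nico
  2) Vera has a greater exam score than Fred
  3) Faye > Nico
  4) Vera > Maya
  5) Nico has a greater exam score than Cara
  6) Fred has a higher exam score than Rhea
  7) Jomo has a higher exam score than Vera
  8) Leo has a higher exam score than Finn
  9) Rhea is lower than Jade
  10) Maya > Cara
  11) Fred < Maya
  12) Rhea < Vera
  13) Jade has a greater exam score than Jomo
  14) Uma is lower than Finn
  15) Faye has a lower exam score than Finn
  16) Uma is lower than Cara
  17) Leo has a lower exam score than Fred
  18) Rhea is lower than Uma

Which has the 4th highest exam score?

Maya

Chaining the given pairs: Rhea < Uma < Cara < Nico < Faye < Finn < Leo < Fred < Maya < Vera < Jomo < Jade.
The 4th largest is Maya.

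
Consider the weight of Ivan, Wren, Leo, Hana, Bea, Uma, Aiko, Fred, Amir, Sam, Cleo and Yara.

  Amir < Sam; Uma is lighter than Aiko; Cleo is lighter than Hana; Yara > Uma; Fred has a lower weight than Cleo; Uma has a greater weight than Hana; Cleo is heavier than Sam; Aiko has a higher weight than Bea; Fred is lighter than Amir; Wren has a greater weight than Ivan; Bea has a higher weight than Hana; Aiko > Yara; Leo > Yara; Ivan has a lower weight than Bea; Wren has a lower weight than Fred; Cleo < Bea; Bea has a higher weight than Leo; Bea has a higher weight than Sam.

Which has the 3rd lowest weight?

Chaining the given pairs: Ivan < Wren < Fred < Amir < Sam < Cleo < Hana < Uma < Yara < Leo < Bea < Aiko.
The 3rd smallest is Fred.

Fred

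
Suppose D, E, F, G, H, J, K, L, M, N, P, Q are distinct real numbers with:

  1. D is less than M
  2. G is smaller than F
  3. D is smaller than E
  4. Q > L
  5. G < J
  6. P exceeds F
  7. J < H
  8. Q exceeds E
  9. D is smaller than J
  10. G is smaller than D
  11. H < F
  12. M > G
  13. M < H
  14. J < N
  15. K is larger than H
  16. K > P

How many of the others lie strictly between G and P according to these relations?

Chaining upward from G reaches: D, M, J, E, H, N, F, K, Q.
Chaining downward from P reaches: D, M, J, H, F.
Strictly between G and P are those in both lists: D, M, J, H, F — 5 elements.

5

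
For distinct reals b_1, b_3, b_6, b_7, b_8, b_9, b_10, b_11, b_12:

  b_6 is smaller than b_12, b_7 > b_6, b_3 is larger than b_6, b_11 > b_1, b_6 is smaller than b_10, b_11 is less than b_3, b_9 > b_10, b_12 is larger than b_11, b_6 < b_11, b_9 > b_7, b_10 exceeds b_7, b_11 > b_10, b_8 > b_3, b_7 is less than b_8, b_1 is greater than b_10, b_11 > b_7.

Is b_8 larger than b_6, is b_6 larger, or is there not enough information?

b_8

Link the given pairs in sequence: b_6 < b_7; b_7 < b_10; b_10 < b_1; b_1 < b_11; b_11 < b_3; b_3 < b_8.
Chaining these gives b_6 < b_7 < b_10 < b_1 < b_11 < b_3 < b_8.
So b_8 is larger.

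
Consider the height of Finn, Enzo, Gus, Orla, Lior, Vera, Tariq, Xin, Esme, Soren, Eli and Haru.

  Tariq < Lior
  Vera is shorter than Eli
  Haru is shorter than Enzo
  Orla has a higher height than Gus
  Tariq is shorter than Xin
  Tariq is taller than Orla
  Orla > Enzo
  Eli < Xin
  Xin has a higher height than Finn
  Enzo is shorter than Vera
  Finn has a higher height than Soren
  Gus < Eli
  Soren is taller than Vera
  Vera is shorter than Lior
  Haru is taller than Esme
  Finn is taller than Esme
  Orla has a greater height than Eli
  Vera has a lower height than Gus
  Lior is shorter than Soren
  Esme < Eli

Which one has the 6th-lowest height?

Piecing the relations together gives one ordering: Esme < Haru < Enzo < Vera < Gus < Eli < Orla < Tariq < Lior < Soren < Finn < Xin.
The 6th smallest is Eli.

Eli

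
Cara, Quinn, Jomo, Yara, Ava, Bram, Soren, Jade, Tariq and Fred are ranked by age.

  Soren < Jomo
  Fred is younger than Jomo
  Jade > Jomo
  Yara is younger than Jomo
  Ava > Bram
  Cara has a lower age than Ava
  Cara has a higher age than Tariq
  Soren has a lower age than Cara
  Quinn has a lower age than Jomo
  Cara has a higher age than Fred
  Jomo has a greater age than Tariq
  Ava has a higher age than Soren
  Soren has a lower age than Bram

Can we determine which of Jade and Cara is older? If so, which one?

undetermined

Following every chain through Cara: above Cara we get Ava; below Cara we get Fred, Soren, Tariq.
Jade is not reached, and no chain runs the other way from Jade to Cara.
So the given relations leave the order of Cara and Jade undetermined.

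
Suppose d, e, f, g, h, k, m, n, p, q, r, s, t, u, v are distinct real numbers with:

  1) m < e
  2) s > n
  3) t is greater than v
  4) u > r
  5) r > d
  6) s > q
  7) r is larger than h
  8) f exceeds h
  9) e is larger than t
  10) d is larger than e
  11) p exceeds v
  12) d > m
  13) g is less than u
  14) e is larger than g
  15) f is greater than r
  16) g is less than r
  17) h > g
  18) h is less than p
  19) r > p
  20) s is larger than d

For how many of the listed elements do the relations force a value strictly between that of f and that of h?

2

Chaining upward from h reaches: p, r, u.
Chaining downward from f reaches: g, v, t, m, p, e, d, r.
Strictly between h and f are those in both lists: p, r — 2 elements.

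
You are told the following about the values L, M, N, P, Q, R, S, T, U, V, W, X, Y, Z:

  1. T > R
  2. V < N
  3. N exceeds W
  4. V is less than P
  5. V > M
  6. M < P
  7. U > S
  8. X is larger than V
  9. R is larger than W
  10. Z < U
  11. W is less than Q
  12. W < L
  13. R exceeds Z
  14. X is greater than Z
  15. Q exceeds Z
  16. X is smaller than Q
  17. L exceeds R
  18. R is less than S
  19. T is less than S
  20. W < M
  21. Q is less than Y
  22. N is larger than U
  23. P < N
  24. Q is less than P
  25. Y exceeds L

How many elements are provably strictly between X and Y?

The relations place X below Y. An element lies strictly between them when it is forced above X and also forced below Y.
Above X: {Q, P, N}. Below Y: {W, M, Z, R, V, Q, L}.
Intersection: {Q} — 1.

1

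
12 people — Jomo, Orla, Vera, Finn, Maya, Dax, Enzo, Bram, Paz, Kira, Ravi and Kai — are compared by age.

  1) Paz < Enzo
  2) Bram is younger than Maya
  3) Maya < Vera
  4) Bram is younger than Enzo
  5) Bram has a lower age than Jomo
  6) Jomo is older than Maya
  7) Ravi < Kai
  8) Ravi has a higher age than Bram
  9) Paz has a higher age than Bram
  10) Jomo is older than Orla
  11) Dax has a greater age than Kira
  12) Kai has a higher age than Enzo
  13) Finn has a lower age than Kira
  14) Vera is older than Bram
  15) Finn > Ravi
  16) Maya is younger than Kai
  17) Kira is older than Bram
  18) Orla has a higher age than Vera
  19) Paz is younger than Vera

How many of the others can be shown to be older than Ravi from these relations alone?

4

From Ravi the given relations immediately reach Finn, Kai.
From those, Kira — 3 in total.
From those, Dax — 4 in total.
Nothing else is reachable above Ravi; 4 in all.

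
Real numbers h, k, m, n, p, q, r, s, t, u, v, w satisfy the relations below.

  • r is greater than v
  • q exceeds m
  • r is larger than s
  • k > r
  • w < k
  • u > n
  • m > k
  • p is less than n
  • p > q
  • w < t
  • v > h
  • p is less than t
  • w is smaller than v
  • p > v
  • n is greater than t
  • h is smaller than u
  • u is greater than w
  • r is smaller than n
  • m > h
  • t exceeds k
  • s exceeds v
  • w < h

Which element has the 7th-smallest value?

The consecutive relations fix a unique order: w < h < v < s < r < k < m < q < p < t < n < u.
The 7th smallest is m.

m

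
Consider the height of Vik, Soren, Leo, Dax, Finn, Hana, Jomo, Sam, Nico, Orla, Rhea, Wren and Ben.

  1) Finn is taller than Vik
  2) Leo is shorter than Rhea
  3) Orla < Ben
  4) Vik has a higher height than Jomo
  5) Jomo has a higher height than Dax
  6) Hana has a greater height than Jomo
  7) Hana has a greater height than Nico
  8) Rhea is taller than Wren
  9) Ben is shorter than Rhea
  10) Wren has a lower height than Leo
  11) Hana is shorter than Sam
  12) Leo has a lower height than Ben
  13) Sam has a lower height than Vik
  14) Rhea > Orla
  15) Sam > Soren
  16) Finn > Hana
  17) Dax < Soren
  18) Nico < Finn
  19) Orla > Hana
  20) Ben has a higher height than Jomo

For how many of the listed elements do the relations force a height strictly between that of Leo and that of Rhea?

1

The relations place Leo below Rhea. An element lies strictly between them when it is forced above Leo and also forced below Rhea.
Above Leo: {Ben}. Below Rhea: {Dax, Nico, Jomo, Wren, Hana, Orla, Ben}.
Intersection: {Ben} — 1.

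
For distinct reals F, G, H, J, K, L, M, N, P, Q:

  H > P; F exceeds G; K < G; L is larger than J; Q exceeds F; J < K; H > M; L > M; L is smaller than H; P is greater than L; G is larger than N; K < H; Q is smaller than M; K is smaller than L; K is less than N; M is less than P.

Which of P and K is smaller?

K

Link the given pairs in sequence: K < N; N < G; G < F; F < Q; Q < M; M < L; L < P.
Together: K < N < G < F < Q < M < L < P.
So K < P; K is the smaller of the two.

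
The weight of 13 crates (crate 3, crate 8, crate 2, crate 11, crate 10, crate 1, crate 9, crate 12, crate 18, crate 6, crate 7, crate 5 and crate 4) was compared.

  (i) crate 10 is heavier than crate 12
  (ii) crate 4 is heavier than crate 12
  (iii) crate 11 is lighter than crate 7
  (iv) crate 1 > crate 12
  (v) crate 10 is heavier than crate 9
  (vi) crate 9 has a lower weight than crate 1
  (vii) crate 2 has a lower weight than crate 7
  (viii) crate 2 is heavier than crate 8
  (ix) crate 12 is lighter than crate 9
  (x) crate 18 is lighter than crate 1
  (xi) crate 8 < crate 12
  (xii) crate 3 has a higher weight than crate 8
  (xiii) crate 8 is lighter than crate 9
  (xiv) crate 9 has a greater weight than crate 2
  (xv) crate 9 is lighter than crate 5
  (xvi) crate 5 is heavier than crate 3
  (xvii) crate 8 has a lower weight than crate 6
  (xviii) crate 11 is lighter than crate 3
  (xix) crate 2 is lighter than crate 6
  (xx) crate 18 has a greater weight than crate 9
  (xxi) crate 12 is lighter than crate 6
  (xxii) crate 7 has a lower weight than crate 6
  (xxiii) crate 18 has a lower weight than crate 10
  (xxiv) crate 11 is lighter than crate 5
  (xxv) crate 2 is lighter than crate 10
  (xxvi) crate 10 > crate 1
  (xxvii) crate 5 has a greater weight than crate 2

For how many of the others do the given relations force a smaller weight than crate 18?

4

From crate 18 the given relations immediately reach crate 9.
From those, crate 8, crate 2, crate 12 — 4 in total.
No other element is forced below crate 18 by the given relations, so the count is 4.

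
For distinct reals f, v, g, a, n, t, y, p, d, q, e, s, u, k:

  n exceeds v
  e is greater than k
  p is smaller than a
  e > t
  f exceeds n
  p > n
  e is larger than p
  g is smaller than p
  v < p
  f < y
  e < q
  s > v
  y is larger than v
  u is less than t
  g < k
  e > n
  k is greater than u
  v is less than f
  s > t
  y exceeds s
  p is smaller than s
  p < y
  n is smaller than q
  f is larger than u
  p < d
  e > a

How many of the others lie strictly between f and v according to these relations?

1

Chaining upward from v reaches: n, p, a, s, e, y, d, q.
Chaining downward from f reaches: n, u.
Strictly between v and f are those in both lists: n — 1 element.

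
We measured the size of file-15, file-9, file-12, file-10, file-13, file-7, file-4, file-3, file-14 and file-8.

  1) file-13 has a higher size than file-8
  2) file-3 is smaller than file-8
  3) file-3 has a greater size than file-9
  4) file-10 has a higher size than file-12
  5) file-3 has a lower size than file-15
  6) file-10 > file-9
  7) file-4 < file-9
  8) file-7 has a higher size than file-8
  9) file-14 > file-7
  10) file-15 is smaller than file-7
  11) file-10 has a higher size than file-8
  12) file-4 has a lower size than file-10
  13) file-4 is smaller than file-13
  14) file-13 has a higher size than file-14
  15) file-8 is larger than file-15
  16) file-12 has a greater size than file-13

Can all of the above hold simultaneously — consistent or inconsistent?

consistent

Every relation is compatible with file-4 < file-9 < file-3 < file-15 < file-8 < file-7 < file-14 < file-13 < file-12 < file-10; the set is consistent.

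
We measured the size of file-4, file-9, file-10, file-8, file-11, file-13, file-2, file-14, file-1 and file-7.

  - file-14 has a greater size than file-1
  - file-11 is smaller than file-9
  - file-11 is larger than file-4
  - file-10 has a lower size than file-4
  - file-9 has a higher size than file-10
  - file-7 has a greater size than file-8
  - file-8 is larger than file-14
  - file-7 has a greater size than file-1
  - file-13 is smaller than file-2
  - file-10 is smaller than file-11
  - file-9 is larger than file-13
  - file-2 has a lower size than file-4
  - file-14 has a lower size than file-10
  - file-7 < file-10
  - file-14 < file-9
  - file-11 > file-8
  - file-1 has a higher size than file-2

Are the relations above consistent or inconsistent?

consistent

Every relation is compatible with file-13 < file-2 < file-1 < file-14 < file-8 < file-7 < file-10 < file-4 < file-11 < file-9; the set is consistent.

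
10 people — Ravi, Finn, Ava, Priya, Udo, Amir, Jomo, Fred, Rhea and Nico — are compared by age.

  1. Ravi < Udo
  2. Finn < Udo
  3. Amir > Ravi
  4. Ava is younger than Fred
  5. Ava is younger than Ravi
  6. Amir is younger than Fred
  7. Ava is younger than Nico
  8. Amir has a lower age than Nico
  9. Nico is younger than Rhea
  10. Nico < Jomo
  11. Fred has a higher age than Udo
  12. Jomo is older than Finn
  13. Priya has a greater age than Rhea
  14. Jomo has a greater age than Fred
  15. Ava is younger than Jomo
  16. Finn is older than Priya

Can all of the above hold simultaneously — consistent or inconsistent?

consistent

Every relation is compatible with Ava < Ravi < Amir < Nico < Rhea < Priya < Finn < Udo < Fred < Jomo; the set is consistent.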